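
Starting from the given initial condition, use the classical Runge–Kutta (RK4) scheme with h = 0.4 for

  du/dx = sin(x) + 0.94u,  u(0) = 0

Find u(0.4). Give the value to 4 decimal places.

0.0898

RK4: k1 = f(x_n, u_n); k2 = f(x_n + h/2, u_n + (h/2)·k1); k3 = f(x_n + h/2, u_n + (h/2)·k2); k4 = f(x_n + h, u_n + h·k3); u_{n+1} = u_n + (h/6)·(k1 + 2k2 + 2k3 + k4).
x=0.000000, u=0.000000:
  k1 = f(0.000000, 0.000000) = 0.000000
  k2 = f(0.200000, 0.000000) = 0.198669
  k3 = f(0.200000, 0.039734) = 0.236019
  k4 = f(0.400000, 0.094408) = 0.478162
  u ← 0.000000 + (0.4/6)·(k1 + 2k2 + 2k3 + k4) = 0.089836
u(0.4) ≈ 0.0898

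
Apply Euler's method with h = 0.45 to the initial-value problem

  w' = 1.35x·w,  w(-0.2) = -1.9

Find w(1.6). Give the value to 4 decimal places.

-4.6547

Euler: w_{n+1} = w_n + h·f(x_n, w_n).
x=-0.200000, w=-1.900000: f=0.513000 → w ← -1.900000 + 0.45·0.513000 = -1.669150
x=0.250000, w=-1.669150: f=-0.563338 → w ← -1.669150 + 0.45·(-0.563338) = -1.922652
x=0.700000, w=-1.922652: f=-1.816906 → w ← -1.922652 + 0.45·(-1.816906) = -2.740260
x=1.150000, w=-2.740260: f=-4.254254 → w ← -2.740260 + 0.45·(-4.254254) = -4.654674
w(1.6) ≈ -4.6547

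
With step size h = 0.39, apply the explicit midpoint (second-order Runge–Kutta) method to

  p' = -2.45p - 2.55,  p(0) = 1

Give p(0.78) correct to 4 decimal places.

Midpoint: k1 = f(s_n, p_n); k2 = f(s_n + h/2, p_n + (h/2)·k1); p_{n+1} = p_n + h·k2.
s=0.000000, p=1.000000:
  k1 = f(0.000000, 1.000000) = -5.000000
  k2 = f(0.195000, 0.025000) = -2.611250
  p ← 1.000000 + 0.39·(-2.611250) = -0.018387
s=0.390000, p=-0.018387:
  k1 = f(0.390000, -0.018387) = -2.504951
  k2 = f(0.585000, -0.506853) = -1.308210
  p ← -0.018387 + 0.39·(-1.308210) = -0.528590
p(0.78) ≈ -0.5286

-0.5286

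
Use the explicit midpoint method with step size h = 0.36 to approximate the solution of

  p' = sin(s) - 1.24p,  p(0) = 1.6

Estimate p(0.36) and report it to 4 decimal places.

Midpoint: k1 = f(s_n, p_n); k2 = f(s_n + h/2, p_n + (h/2)·k1); p_{n+1} = p_n + h·k2.
s=0.000000, p=1.600000:
  k1 = f(0.000000, 1.600000) = -1.984000
  k2 = f(0.180000, 1.242880) = -1.362142
  p ← 1.600000 + 0.36·(-1.362142) = 1.109629
p(0.36) ≈ 1.1096

1.1096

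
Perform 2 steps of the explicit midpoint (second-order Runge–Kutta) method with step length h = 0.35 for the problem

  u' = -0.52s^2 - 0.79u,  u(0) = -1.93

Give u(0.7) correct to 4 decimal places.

-1.1712

Midpoint: k1 = f(s_n, u_n); k2 = f(s_n + h/2, u_n + (h/2)·k1); u_{n+1} = u_n + h·k2.
s=0.000000, u=-1.930000:
  k1 = f(0.000000, -1.930000) = 1.524700
  k2 = f(0.175000, -1.663177) = 1.297985
  u ← -1.930000 + 0.35·1.297985 = -1.475705
s=0.350000, u=-1.475705:
  k1 = f(0.350000, -1.475705) = 1.102107
  k2 = f(0.525000, -1.282836) = 0.870116
  u ← -1.475705 + 0.35·0.870116 = -1.171165
u(0.7) ≈ -1.1712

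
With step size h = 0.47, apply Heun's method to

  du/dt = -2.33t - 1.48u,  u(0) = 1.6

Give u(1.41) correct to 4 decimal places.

Heun: k1 = f(t_n, u_n); k2 = f(t_n + h, u_n + h·k1); u_{n+1} = u_n + (h/2)·(k1 + k2).
t=0.000000, u=1.600000:
  k1 = f(0.000000, 1.600000) = -2.368000
  k2 = f(0.470000, 0.487040) = -1.815919
  u ← 1.600000 + (0.47/2)·(-2.368000 + (-1.815919)) = 0.616779
t=0.470000, u=0.616779:
  k1 = f(0.470000, 0.616779) = -2.007933
  k2 = f(0.940000, -0.326949) = -1.706315
  u ← 0.616779 + (0.47/2)·(-2.007933 + (-1.706315)) = -0.256069
t=0.940000, u=-0.256069:
  k1 = f(0.940000, -0.256069) = -1.811218
  k2 = f(1.410000, -1.107341) = -1.646435
  u ← -0.256069 + (0.47/2)·(-1.811218 + (-1.646435)) = -1.068617
u(1.41) ≈ -1.0686

-1.0686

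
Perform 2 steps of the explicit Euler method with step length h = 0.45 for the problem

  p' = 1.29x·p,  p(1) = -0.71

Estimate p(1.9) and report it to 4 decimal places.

-2.0667

Euler: p_{n+1} = p_n + h·f(x_n, p_n).
x=1.000000, p=-0.710000: f=-0.915900 → p ← -0.710000 + 0.45·(-0.915900) = -1.122155
x=1.450000, p=-1.122155: f=-2.098991 → p ← -1.122155 + 0.45·(-2.098991) = -2.066701
p(1.9) ≈ -2.0667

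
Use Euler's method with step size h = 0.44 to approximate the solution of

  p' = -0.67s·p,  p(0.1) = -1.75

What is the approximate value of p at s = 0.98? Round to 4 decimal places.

-1.4280

Euler: p_{n+1} = p_n + h·f(s_n, p_n).
s=0.100000, p=-1.750000: f=0.117250 → p ← -1.750000 + 0.44·0.117250 = -1.698410
s=0.540000, p=-1.698410: f=0.614485 → p ← -1.698410 + 0.44·0.614485 = -1.428037
p(0.98) ≈ -1.4280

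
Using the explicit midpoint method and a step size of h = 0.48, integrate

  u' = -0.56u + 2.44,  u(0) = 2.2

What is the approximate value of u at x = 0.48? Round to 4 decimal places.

Midpoint: k1 = f(x_n, u_n); k2 = f(x_n + h/2, u_n + (h/2)·k1); u_{n+1} = u_n + h·k2.
x=0.000000, u=2.200000:
  k1 = f(0.000000, 2.200000) = 1.208000
  k2 = f(0.240000, 2.489920) = 1.045645
  u ← 2.200000 + 0.48·1.045645 = 2.701910
u(0.48) ≈ 2.7019

2.7019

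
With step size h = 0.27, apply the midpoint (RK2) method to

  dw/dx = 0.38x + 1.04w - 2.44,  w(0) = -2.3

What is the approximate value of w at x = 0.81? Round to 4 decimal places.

Midpoint: k1 = f(x_n, w_n); k2 = f(x_n + h/2, w_n + (h/2)·k1); w_{n+1} = w_n + h·k2.
x=0.000000, w=-2.300000:
  k1 = f(0.000000, -2.300000) = -4.832000
  k2 = f(0.135000, -2.952320) = -5.459113
  w ← -2.300000 + 0.27·(-5.459113) = -3.773960
x=0.270000, w=-3.773960:
  k1 = f(0.270000, -3.773960) = -6.262319
  k2 = f(0.405000, -4.619374) = -7.090248
  w ← -3.773960 + 0.27·(-7.090248) = -5.688328
x=0.540000, w=-5.688328:
  k1 = f(0.540000, -5.688328) = -8.150661
  k2 = f(0.675000, -6.788667) = -9.243713
  w ← -5.688328 + 0.27·(-9.243713) = -8.184130
w(0.81) ≈ -8.1841

-8.1841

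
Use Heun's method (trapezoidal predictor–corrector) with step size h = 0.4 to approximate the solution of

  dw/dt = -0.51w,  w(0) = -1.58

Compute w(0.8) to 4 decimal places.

-1.0541

Heun: k1 = f(t_n, w_n); k2 = f(t_n + h, w_n + h·k1); w_{n+1} = w_n + (h/2)·(k1 + k2).
t=0.000000, w=-1.580000:
  k1 = f(0.000000, -1.580000) = 0.805800
  k2 = f(0.400000, -1.257680) = 0.641417
  w ← -1.580000 + (0.4/2)·(0.805800 + 0.641417) = -1.290557
t=0.400000, w=-1.290557:
  k1 = f(0.400000, -1.290557) = 0.658184
  k2 = f(0.800000, -1.027283) = 0.523914
  w ← -1.290557 + (0.4/2)·(0.658184 + 0.523914) = -1.054137
w(0.8) ≈ -1.0541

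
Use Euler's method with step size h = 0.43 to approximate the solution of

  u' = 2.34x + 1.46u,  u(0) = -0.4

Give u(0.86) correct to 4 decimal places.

Euler: u_{n+1} = u_n + h·f(x_n, u_n).
x=0.000000, u=-0.400000: f=-0.584000 → u ← -0.400000 + 0.43·(-0.584000) = -0.651120
x=0.430000, u=-0.651120: f=0.055565 → u ← -0.651120 + 0.43·0.055565 = -0.627227
u(0.86) ≈ -0.6272

-0.6272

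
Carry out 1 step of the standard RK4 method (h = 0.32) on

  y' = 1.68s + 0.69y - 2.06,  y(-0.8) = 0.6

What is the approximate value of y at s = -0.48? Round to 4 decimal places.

RK4: k1 = f(s_n, y_n); k2 = f(s_n + h/2, y_n + (h/2)·k1); k3 = f(s_n + h/2, y_n + (h/2)·k2); k4 = f(s_n + h, y_n + h·k3); y_{n+1} = y_n + (h/6)·(k1 + 2k2 + 2k3 + k4).
s=-0.800000, y=0.600000:
  k1 = f(-0.800000, 0.600000) = -2.990000
  k2 = f(-0.640000, 0.121600) = -3.051296
  k3 = f(-0.640000, 0.111793) = -3.058063
  k4 = f(-0.480000, -0.378580) = -3.127620
  y ← 0.600000 + (0.32/6)·(k1 + 2k2 + 2k3 + k4) = -0.377938
y(-0.48) ≈ -0.3779

-0.3779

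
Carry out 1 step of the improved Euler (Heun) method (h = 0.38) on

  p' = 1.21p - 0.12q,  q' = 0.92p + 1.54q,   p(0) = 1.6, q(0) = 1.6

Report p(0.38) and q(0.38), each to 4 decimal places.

Heun on (p,q): k1 = f(x_n, state_n); k2 = f(x_n + h, state_n + h·k1); state_{n+1} = state_n + (h/2)·(k1 + k2).
0.000000: (1.600000, 1.600000)
  k1 = (1.744000, 3.936000)
  predictor → (2.262720, 3.095680)
  k2 = (2.366410, 6.849050)
  → (2.380978, 3.649159)
(p(0.38), q(0.38)) ≈ (2.3810, 3.6492)

2.3810, 3.6492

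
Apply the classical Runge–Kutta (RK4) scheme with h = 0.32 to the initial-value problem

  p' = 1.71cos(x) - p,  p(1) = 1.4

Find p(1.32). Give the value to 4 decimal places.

RK4: k1 = f(x_n, p_n); k2 = f(x_n + h/2, p_n + (h/2)·k1); k3 = f(x_n + h/2, p_n + (h/2)·k2); k4 = f(x_n + h, p_n + h·k3); p_{n+1} = p_n + (h/6)·(k1 + 2k2 + 2k3 + k4).
x=1.000000, p=1.400000:
  k1 = f(1.000000, 1.400000) = -0.476083
  k2 = f(1.160000, 1.323827) = -0.640956
  k3 = f(1.160000, 1.297447) = -0.614576
  k4 = f(1.320000, 1.203336) = -0.778956
  p ← 1.400000 + (0.32/6)·(k1 + 2k2 + 2k3 + k4) = 1.199141
p(1.32) ≈ 1.1991

1.1991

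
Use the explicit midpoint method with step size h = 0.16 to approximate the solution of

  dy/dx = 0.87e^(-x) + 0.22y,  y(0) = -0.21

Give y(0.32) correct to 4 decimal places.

0.0219

Midpoint: k1 = f(x_n, y_n); k2 = f(x_n + h/2, y_n + (h/2)·k1); y_{n+1} = y_n + h·k2.
x=0.000000, y=-0.210000:
  k1 = f(0.000000, -0.210000) = 0.823800
  k2 = f(0.080000, -0.144096) = 0.771410
  y ← -0.210000 + 0.16·0.771410 = -0.086574
x=0.160000, y=-0.086574:
  k1 = f(0.160000, -0.086574) = 0.722319
  k2 = f(0.240000, -0.028789) = 0.678033
  y ← -0.086574 + 0.16·0.678033 = 0.021911
y(0.32) ≈ 0.0219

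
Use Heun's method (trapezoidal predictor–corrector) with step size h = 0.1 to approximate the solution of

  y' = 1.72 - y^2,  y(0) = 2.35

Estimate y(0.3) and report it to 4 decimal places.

Heun: k1 = f(x_n, y_n); k2 = f(x_n + h, y_n + h·k1); y_{n+1} = y_n + (h/2)·(k1 + k2).
x=0.000000, y=2.350000:
  k1 = f(0.000000, 2.350000) = -3.802500
  k2 = f(0.100000, 1.969750) = -2.159915
  y ← 2.350000 + (0.1/2)·(-3.802500 + (-2.159915)) = 2.051879
x=0.100000, y=2.051879:
  k1 = f(0.100000, 2.051879) = -2.490208
  k2 = f(0.200000, 1.802858) = -1.530298
  y ← 2.051879 + (0.1/2)·(-2.490208 + (-1.530298)) = 1.850854
x=0.200000, y=1.850854:
  k1 = f(0.200000, 1.850854) = -1.705660
  k2 = f(0.300000, 1.680288) = -1.103367
  y ← 1.850854 + (0.1/2)·(-1.705660 + (-1.103367)) = 1.710403
y(0.3) ≈ 1.7104

1.7104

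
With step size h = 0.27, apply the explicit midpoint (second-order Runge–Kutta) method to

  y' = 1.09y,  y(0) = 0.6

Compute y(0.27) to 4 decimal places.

Midpoint: k1 = f(t_n, y_n); k2 = f(t_n + h/2, y_n + (h/2)·k1); y_{n+1} = y_n + h·k2.
t=0.000000, y=0.600000:
  k1 = f(0.000000, 0.600000) = 0.654000
  k2 = f(0.135000, 0.688290) = 0.750236
  y ← 0.600000 + 0.27·0.750236 = 0.802564
y(0.27) ≈ 0.8026

0.8026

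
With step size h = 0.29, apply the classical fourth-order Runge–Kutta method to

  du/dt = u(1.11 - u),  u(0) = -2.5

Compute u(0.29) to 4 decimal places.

RK4: k1 = f(t_n, u_n); k2 = f(t_n + h/2, u_n + (h/2)·k1); k3 = f(t_n + h/2, u_n + (h/2)·k2); k4 = f(t_n + h, u_n + h·k3); u_{n+1} = u_n + (h/6)·(k1 + 2k2 + 2k3 + k4).
t=0.000000, u=-2.500000:
  k1 = f(0.000000, -2.500000) = -9.025000
  k2 = f(0.145000, -3.808625) = -18.733198
  k3 = f(0.145000, -5.216314) = -33.000037
  k4 = f(0.290000, -12.070011) = -159.082872
  u ← -2.500000 + (0.29/6)·(k1 + 2k2 + 2k3 + k4) = -15.626093
u(0.29) ≈ -15.6261

-15.6261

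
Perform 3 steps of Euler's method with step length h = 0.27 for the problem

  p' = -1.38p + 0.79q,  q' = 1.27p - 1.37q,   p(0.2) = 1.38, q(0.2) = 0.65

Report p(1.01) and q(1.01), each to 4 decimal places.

0.7056, 0.8482

Euler on (p,q): p_{n+1} = p_n + h·p', q_{n+1} = q_n + h·q'.
0.200000: (1.380000, 0.650000); f=(-1.390900, 0.862100) → (1.004457, 0.882767)
0.470000: (1.004457, 0.882767); f=(-0.688765, 0.066270) → (0.818491, 0.900660)
0.740000: (0.818491, 0.900660); f=(-0.417996, -0.194421) → (0.705632, 0.848166)
(p(1.01), q(1.01)) ≈ (0.7056, 0.8482)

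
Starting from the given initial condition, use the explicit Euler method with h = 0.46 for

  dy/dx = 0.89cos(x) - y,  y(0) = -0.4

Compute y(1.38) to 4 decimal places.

Euler: y_{n+1} = y_n + h·f(x_n, y_n).
x=0.000000, y=-0.400000: f=1.290000 → y ← -0.400000 + 0.46·1.290000 = 0.193400
x=0.460000, y=0.193400: f=0.604087 → y ← 0.193400 + 0.46·0.604087 = 0.471280
x=0.920000, y=0.471280: f=0.067900 → y ← 0.471280 + 0.46·0.067900 = 0.502514
y(1.38) ≈ 0.5025

0.5025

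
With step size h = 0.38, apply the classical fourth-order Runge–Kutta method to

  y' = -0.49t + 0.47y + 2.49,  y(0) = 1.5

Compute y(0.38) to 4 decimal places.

RK4: k1 = f(t_n, y_n); k2 = f(t_n + h/2, y_n + (h/2)·k1); k3 = f(t_n + h/2, y_n + (h/2)·k2); k4 = f(t_n + h, y_n + h·k3); y_{n+1} = y_n + (h/6)·(k1 + 2k2 + 2k3 + k4).
t=0.000000, y=1.500000:
  k1 = f(0.000000, 1.500000) = 3.195000
  k2 = f(0.190000, 2.107050) = 3.387214
  k3 = f(0.190000, 2.143571) = 3.404378
  k4 = f(0.380000, 2.793664) = 3.616822
  y ← 1.500000 + (0.38/6)·(k1 + 2k2 + 2k3 + k4) = 2.791684
y(0.38) ≈ 2.7917

2.7917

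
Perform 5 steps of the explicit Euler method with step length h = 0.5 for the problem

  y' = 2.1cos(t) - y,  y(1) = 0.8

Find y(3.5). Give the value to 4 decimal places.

-1.4996

Euler: y_{n+1} = y_n + h·f(t_n, y_n).
t=1.000000, y=0.800000: f=0.334635 → y ← 0.800000 + 0.5·0.334635 = 0.967317
t=1.500000, y=0.967317: f=-0.818769 → y ← 0.967317 + 0.5·(-0.818769) = 0.557933
t=2.000000, y=0.557933: f=-1.431841 → y ← 0.557933 + 0.5·(-1.431841) = -0.157988
t=2.500000, y=-0.157988: f=-1.524414 → y ← -0.157988 + 0.5·(-1.524414) = -0.920195
t=3.000000, y=-0.920195: f=-1.158790 → y ← -0.920195 + 0.5·(-1.158790) = -1.499589
y(3.5) ≈ -1.4996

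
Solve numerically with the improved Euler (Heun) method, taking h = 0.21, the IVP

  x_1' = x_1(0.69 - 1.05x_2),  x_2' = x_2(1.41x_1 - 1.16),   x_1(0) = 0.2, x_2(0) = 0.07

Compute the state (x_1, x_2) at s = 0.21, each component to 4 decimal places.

Heun on (x_1,x_2): k1 = f(s_n, state_n); k2 = f(s_n + h, state_n + h·k1); state_{n+1} = state_n + (h/2)·(k1 + k2).
0.000000: (0.200000, 0.070000)
  k1 = (0.123300, -0.061460)
  predictor → (0.225893, 0.057093)
  k2 = (0.142324, -0.048044)
  → (0.227891, 0.058502)
(x_1(0.21), x_2(0.21)) ≈ (0.2279, 0.0585)

0.2279, 0.0585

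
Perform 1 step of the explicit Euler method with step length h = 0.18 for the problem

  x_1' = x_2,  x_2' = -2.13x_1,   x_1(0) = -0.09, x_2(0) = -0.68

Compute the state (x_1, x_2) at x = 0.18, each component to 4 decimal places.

Euler on (x_1,x_2): x_1_{n+1} = x_1_n + h·x_1', x_2_{n+1} = x_2_n + h·x_2'.
0.000000: (-0.090000, -0.680000); f=(-0.680000, 0.191700) → (-0.212400, -0.645494)
(x_1(0.18), x_2(0.18)) ≈ (-0.2124, -0.6455)

-0.2124, -0.6455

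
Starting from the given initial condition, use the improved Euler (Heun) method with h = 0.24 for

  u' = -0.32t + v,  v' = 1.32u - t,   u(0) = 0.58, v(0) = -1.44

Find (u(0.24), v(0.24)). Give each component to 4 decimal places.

0.2472, -1.3398

Heun on (u,v): k1 = f(t_n, state_n); k2 = f(t_n + h, state_n + h·k1); state_{n+1} = state_n + (h/2)·(k1 + k2).
0.000000: (0.580000, -1.440000)
  k1 = (-1.440000, 0.765600)
  predictor → (0.234400, -1.256256)
  k2 = (-1.333056, 0.069408)
  → (0.247233, -1.339799)
(u(0.24), v(0.24)) ≈ (0.2472, -1.3398)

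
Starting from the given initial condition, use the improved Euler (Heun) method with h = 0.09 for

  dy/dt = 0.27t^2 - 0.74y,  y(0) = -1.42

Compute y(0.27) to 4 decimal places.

Heun: k1 = f(t_n, y_n); k2 = f(t_n + h, y_n + h·k1); y_{n+1} = y_n + (h/2)·(k1 + k2).
t=0.000000, y=-1.420000:
  k1 = f(0.000000, -1.420000) = 1.050800
  k2 = f(0.090000, -1.325428) = 0.983004
  y ← -1.420000 + (0.09/2)·(1.050800 + 0.983004) = -1.328479
t=0.090000, y=-1.328479:
  k1 = f(0.090000, -1.328479) = 0.985261
  k2 = f(0.180000, -1.239805) = 0.926204
  y ← -1.328479 + (0.09/2)·(0.985261 + 0.926204) = -1.242463
t=0.180000, y=-1.242463:
  k1 = f(0.180000, -1.242463) = 0.928171
  k2 = f(0.270000, -1.158928) = 0.877289
  y ← -1.242463 + (0.09/2)·(0.928171 + 0.877289) = -1.161217
y(0.27) ≈ -1.1612

-1.1612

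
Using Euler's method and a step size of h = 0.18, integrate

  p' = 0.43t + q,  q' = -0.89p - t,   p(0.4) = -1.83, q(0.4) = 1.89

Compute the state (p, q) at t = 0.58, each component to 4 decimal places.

-1.4588, 2.1112

Euler on (p,q): p_{n+1} = p_n + h·p', q_{n+1} = q_n + h·q'.
0.400000: (-1.830000, 1.890000); f=(2.062000, 1.228700) → (-1.458840, 2.111166)
(p(0.58), q(0.58)) ≈ (-1.4588, 2.1112)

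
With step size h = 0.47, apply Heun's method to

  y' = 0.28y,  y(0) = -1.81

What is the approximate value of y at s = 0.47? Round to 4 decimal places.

-2.0639

Heun: k1 = f(s_n, y_n); k2 = f(s_n + h, y_n + h·k1); y_{n+1} = y_n + (h/2)·(k1 + k2).
s=0.000000, y=-1.810000:
  k1 = f(0.000000, -1.810000) = -0.506800
  k2 = f(0.470000, -2.048196) = -0.573495
  y ← -1.810000 + (0.47/2)·(-0.506800 + (-0.573495)) = -2.063869
y(0.47) ≈ -2.0639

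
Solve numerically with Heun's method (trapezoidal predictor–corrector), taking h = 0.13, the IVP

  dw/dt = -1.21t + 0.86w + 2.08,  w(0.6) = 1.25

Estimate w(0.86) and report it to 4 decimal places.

Heun: k1 = f(t_n, w_n); k2 = f(t_n + h, w_n + h·k1); w_{n+1} = w_n + (h/2)·(k1 + k2).
t=0.600000, w=1.250000:
  k1 = f(0.600000, 1.250000) = 2.429000
  k2 = f(0.730000, 1.565770) = 2.543262
  w ← 1.250000 + (0.13/2)·(2.429000 + 2.543262) = 1.573197
t=0.730000, w=1.573197:
  k1 = f(0.730000, 1.573197) = 2.549649
  k2 = f(0.860000, 1.904651) = 2.677400
  w ← 1.573197 + (0.13/2)·(2.549649 + 2.677400) = 1.912955
w(0.86) ≈ 1.9130

1.9130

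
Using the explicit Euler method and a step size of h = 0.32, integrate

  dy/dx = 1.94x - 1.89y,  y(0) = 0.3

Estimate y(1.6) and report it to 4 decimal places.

Euler: y_{n+1} = y_n + h·f(x_n, y_n).
x=0.000000, y=0.300000: f=-0.567000 → y ← 0.300000 + 0.32·(-0.567000) = 0.118560
x=0.320000, y=0.118560: f=0.396722 → y ← 0.118560 + 0.32·0.396722 = 0.245511
x=0.640000, y=0.245511: f=0.777584 → y ← 0.245511 + 0.32·0.777584 = 0.494338
x=0.960000, y=0.494338: f=0.928101 → y ← 0.494338 + 0.32·0.928101 = 0.791330
x=1.280000, y=0.791330: f=0.987586 → y ← 0.791330 + 0.32·0.987586 = 1.107358
y(1.6) ≈ 1.1074

1.1074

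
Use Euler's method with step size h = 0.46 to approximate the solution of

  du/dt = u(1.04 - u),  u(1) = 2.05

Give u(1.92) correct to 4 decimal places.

Euler: u_{n+1} = u_n + h·f(t_n, u_n).
t=1.000000, u=2.050000: f=-2.070500 → u ← 2.050000 + 0.46·(-2.070500) = 1.097570
t=1.460000, u=1.097570: f=-0.063187 → u ← 1.097570 + 0.46·(-0.063187) = 1.068504
u(1.92) ≈ 1.0685

1.0685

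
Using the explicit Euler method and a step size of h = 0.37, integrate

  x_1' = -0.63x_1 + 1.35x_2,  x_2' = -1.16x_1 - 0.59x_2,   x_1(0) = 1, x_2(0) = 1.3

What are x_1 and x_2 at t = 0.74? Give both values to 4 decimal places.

1.3793, -0.1490

Euler on (x_1,x_2): x_1_{n+1} = x_1_n + h·x_1', x_2_{n+1} = x_2_n + h·x_2'.
0.000000: (1.000000, 1.300000); f=(1.125000, -1.927000) → (1.416250, 0.587010)
0.370000: (1.416250, 0.587010); f=(-0.099774, -1.989186) → (1.379334, -0.148989)
(x_1(0.74), x_2(0.74)) ≈ (1.3793, -0.1490)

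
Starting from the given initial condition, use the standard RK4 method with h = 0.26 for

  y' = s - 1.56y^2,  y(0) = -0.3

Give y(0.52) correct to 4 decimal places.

-0.2345

RK4: k1 = f(s_n, y_n); k2 = f(s_n + h/2, y_n + (h/2)·k1); k3 = f(s_n + h/2, y_n + (h/2)·k2); k4 = f(s_n + h, y_n + h·k3); y_{n+1} = y_n + (h/6)·(k1 + 2k2 + 2k3 + k4).
s=0.000000, y=-0.300000:
  k1 = f(0.000000, -0.300000) = -0.140400
  k2 = f(0.130000, -0.318252) = -0.028004
  k3 = f(0.130000, -0.303640) = -0.013828
  k4 = f(0.260000, -0.303595) = 0.116215
  y ← -0.300000 + (0.26/6)·(k1 + 2k2 + 2k3 + k4) = -0.304673
s=0.260000, y=-0.304673:
  k1 = f(0.260000, -0.304673) = 0.115192
  k2 = f(0.390000, -0.289699) = 0.259077
  k3 = f(0.390000, -0.270993) = 0.275438
  k4 = f(0.520000, -0.233060) = 0.435266
  y ← -0.304673 + (0.26/6)·(k1 + 2k2 + 2k3 + k4) = -0.234496
y(0.52) ≈ -0.2345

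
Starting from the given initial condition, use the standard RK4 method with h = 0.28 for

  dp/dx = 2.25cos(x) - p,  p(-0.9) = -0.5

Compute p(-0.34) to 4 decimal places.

0.5037

RK4: k1 = f(x_n, p_n); k2 = f(x_n + h/2, p_n + (h/2)·k1); k3 = f(x_n + h/2, p_n + (h/2)·k2); k4 = f(x_n + h, p_n + h·k3); p_{n+1} = p_n + (h/6)·(k1 + 2k2 + 2k3 + k4).
x=-0.900000, p=-0.500000:
  k1 = f(-0.900000, -0.500000) = 1.898622
  k2 = f(-0.760000, -0.234193) = 1.865074
  k3 = f(-0.760000, -0.238890) = 1.869771
  k4 = f(-0.620000, 0.023536) = 1.807691
  p ← -0.500000 + (0.28/6)·(k1 + 2k2 + 2k3 + k4) = 0.021547
x=-0.620000, p=0.021547:
  k1 = f(-0.620000, 0.021547) = 1.809680
  k2 = f(-0.480000, 0.274902) = 1.720837
  k3 = f(-0.480000, 0.262464) = 1.733275
  k4 = f(-0.340000, 0.506864) = 1.614334
  p ← 0.021547 + (0.28/6)·(k1 + 2k2 + 2k3 + k4) = 0.503718
p(-0.34) ≈ 0.5037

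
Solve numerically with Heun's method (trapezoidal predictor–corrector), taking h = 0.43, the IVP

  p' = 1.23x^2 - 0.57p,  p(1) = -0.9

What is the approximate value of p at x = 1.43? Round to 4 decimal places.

Heun: k1 = f(x_n, p_n); k2 = f(x_n + h, p_n + h·k1); p_{n+1} = p_n + (h/2)·(k1 + k2).
x=1.000000, p=-0.900000:
  k1 = f(1.000000, -0.900000) = 1.743000
  k2 = f(1.430000, -0.150510) = 2.601018
  p ← -0.900000 + (0.43/2)·(1.743000 + 2.601018) = 0.033964
p(1.43) ≈ 0.0340

0.0340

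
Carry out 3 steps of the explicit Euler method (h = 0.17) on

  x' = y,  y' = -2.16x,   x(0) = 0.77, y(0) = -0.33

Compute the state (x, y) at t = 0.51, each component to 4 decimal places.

Euler on (x,y): x_{n+1} = x_n + h·x', y_{n+1} = y_n + h·y'.
0.000000: (0.770000, -0.330000); f=(-0.330000, -1.663200) → (0.713900, -0.612744)
0.170000: (0.713900, -0.612744); f=(-0.612744, -1.542024) → (0.609734, -0.874888)
0.340000: (0.609734, -0.874888); f=(-0.874888, -1.317024) → (0.461003, -1.098782)
(x(0.51), y(0.51)) ≈ (0.4610, -1.0988)

0.4610, -1.0988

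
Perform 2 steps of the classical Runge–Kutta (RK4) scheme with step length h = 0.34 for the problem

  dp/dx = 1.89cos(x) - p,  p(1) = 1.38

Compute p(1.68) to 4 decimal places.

0.8739

RK4: k1 = f(x_n, p_n); k2 = f(x_n + h/2, p_n + (h/2)·k1); k3 = f(x_n + h/2, p_n + (h/2)·k2); k4 = f(x_n + h, p_n + h·k3); p_{n+1} = p_n + (h/6)·(k1 + 2k2 + 2k3 + k4).
x=1.000000, p=1.380000:
  k1 = f(1.000000, 1.380000) = -0.358829
  k2 = f(1.170000, 1.318999) = -0.581612
  k3 = f(1.170000, 1.281126) = -0.543739
  k4 = f(1.340000, 1.195129) = -0.762786
  p ← 1.380000 + (0.34/6)·(k1 + 2k2 + 2k3 + k4) = 1.188902
x=1.340000, p=1.188902:
  k1 = f(1.340000, 1.188902) = -0.756559
  k2 = f(1.510000, 1.060287) = -0.945453
  k3 = f(1.510000, 1.028175) = -0.913341
  k4 = f(1.680000, 0.878366) = -1.084351
  p ← 1.188902 + (0.34/6)·(k1 + 2k2 + 2k3 + k4) = 0.873920
p(1.68) ≈ 0.8739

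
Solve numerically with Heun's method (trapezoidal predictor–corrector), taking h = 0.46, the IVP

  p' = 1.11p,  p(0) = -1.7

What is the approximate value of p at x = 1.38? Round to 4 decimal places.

Heun: k1 = f(x_n, p_n); k2 = f(x_n + h, p_n + h·k1); p_{n+1} = p_n + (h/2)·(k1 + k2).
x=0.000000, p=-1.700000:
  k1 = f(0.000000, -1.700000) = -1.887000
  k2 = f(0.460000, -2.568020) = -2.850502
  p ← -1.700000 + (0.46/2)·(-1.887000 + (-2.850502)) = -2.789626
x=0.460000, p=-2.789626:
  k1 = f(0.460000, -2.789626) = -3.096484
  k2 = f(0.920000, -4.214008) = -4.677549
  p ← -2.789626 + (0.46/2)·(-3.096484 + (-4.677549)) = -4.577653
x=0.920000, p=-4.577653:
  k1 = f(0.920000, -4.577653) = -5.081195
  k2 = f(1.380000, -6.915003) = -7.675653
  p ← -4.577653 + (0.46/2)·(-5.081195 + (-7.675653)) = -7.511728
p(1.38) ≈ -7.5117

-7.5117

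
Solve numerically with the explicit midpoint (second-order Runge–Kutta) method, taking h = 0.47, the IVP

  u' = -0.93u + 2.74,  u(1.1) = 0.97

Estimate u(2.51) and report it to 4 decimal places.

2.3821

Midpoint: k1 = f(t_n, u_n); k2 = f(t_n + h/2, u_n + (h/2)·k1); u_{n+1} = u_n + h·k2.
t=1.100000, u=0.970000:
  k1 = f(1.100000, 0.970000) = 1.837900
  k2 = f(1.335000, 1.401906) = 1.436227
  u ← 0.970000 + 0.47·1.436227 = 1.645027
t=1.570000, u=1.645027:
  k1 = f(1.570000, 1.645027) = 1.210125
  k2 = f(1.805000, 1.929406) = 0.945652
  u ← 1.645027 + 0.47·0.945652 = 2.089483
t=2.040000, u=2.089483:
  k1 = f(2.040000, 2.089483) = 0.796781
  k2 = f(2.275000, 2.276727) = 0.622644
  u ← 2.089483 + 0.47·0.622644 = 2.382126
u(2.51) ≈ 2.3821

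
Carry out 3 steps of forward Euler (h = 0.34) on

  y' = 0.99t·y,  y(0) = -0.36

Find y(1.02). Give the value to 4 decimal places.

Euler: y_{n+1} = y_n + h·f(t_n, y_n).
t=0.000000, y=-0.360000: f=0.000000 → y ← -0.360000 + 0.34·0.000000 = -0.360000
t=0.340000, y=-0.360000: f=-0.121176 → y ← -0.360000 + 0.34·(-0.121176) = -0.401200
t=0.680000, y=-0.401200: f=-0.270088 → y ← -0.401200 + 0.34·(-0.270088) = -0.493030
y(1.02) ≈ -0.4930

-0.4930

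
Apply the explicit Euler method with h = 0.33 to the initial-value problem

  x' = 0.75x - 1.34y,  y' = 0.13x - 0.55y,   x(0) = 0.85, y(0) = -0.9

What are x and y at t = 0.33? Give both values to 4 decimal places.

Euler on (x,y): x_{n+1} = x_n + h·x', y_{n+1} = y_n + h·y'.
0.000000: (0.850000, -0.900000); f=(1.843500, 0.605500) → (1.458355, -0.700185)
(x(0.33), y(0.33)) ≈ (1.4584, -0.7002)

1.4584, -0.7002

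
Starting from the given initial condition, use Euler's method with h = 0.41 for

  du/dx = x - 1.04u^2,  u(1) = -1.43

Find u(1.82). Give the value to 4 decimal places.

-2.8401

Euler: u_{n+1} = u_n + h·f(x_n, u_n).
x=1.000000, u=-1.430000: f=-1.126696 → u ← -1.430000 + 0.41·(-1.126696) = -1.891945
x=1.410000, u=-1.891945: f=-2.312636 → u ← -1.891945 + 0.41·(-2.312636) = -2.840126
u(1.82) ≈ -2.8401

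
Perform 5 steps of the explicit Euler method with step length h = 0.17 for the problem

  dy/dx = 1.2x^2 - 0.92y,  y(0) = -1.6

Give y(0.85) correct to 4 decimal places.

-0.5242

Euler: y_{n+1} = y_n + h·f(x_n, y_n).
x=0.000000, y=-1.600000: f=1.472000 → y ← -1.600000 + 0.17·1.472000 = -1.349760
x=0.170000, y=-1.349760: f=1.276459 → y ← -1.349760 + 0.17·1.276459 = -1.132762
x=0.340000, y=-1.132762: f=1.180861 → y ← -1.132762 + 0.17·1.180861 = -0.932016
x=0.510000, y=-0.932016: f=1.169574 → y ← -0.932016 + 0.17·1.169574 = -0.733188
x=0.680000, y=-0.733188: f=1.229413 → y ← -0.733188 + 0.17·1.229413 = -0.524188
y(0.85) ≈ -0.5242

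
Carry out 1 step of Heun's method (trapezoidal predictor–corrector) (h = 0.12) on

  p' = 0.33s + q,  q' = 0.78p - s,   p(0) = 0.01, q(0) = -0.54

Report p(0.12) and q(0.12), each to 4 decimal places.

Heun on (p,q): k1 = f(s_n, state_n); k2 = f(s_n + h, state_n + h·k1); state_{n+1} = state_n + (h/2)·(k1 + k2).
0.000000: (0.010000, -0.540000)
  k1 = (-0.540000, 0.007800)
  predictor → (-0.054800, -0.539064)
  k2 = (-0.499464, -0.162744)
  → (-0.052368, -0.549297)
(p(0.12), q(0.12)) ≈ (-0.0524, -0.5493)

-0.0524, -0.5493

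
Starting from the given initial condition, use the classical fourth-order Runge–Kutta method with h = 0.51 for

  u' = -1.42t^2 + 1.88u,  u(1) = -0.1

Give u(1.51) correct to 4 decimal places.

RK4: k1 = f(t_n, u_n); k2 = f(t_n + h/2, u_n + (h/2)·k1); k3 = f(t_n + h/2, u_n + (h/2)·k2); k4 = f(t_n + h, u_n + h·k3); u_{n+1} = u_n + (h/6)·(k1 + 2k2 + 2k3 + k4).
t=1.000000, u=-0.100000:
  k1 = f(1.000000, -0.100000) = -1.608000
  k2 = f(1.255000, -0.510040) = -3.195411
  k3 = f(1.255000, -0.914830) = -3.956415
  k4 = f(1.510000, -2.117772) = -7.219153
  u ← -0.100000 + (0.51/6)·(k1 + 2k2 + 2k3 + k4) = -2.066118
u(1.51) ≈ -2.0661

-2.0661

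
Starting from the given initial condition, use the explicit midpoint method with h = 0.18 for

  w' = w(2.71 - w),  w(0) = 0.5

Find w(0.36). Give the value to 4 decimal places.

Midpoint: k1 = f(s_n, w_n); k2 = f(s_n + h/2, w_n + (h/2)·k1); w_{n+1} = w_n + h·k2.
s=0.000000, w=0.500000:
  k1 = f(0.000000, 0.500000) = 1.105000
  k2 = f(0.090000, 0.599450) = 1.265169
  w ← 0.500000 + 0.18·1.265169 = 0.727730
s=0.180000, w=0.727730:
  k1 = f(0.180000, 0.727730) = 1.442558
  k2 = f(0.270000, 0.857561) = 1.588579
  w ← 0.727730 + 0.18·1.588579 = 1.013675
w(0.36) ≈ 1.0137

1.0137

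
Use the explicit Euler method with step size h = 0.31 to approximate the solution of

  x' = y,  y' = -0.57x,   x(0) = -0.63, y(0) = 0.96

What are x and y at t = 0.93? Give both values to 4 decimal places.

0.3500, 1.1301

Euler on (x,y): x_{n+1} = x_n + h·x', y_{n+1} = y_n + h·y'.
0.000000: (-0.630000, 0.960000); f=(0.960000, 0.359100) → (-0.332400, 1.071321)
0.310000: (-0.332400, 1.071321); f=(1.071321, 0.189468) → (-0.000290, 1.130056)
0.620000: (-0.000290, 1.130056); f=(1.130056, 0.000166) → (0.350027, 1.130107)
(x(0.93), y(0.93)) ≈ (0.3500, 1.1301)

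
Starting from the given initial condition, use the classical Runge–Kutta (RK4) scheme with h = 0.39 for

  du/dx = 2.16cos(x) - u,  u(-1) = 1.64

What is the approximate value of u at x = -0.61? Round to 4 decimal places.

RK4: k1 = f(x_n, u_n); k2 = f(x_n + h/2, u_n + (h/2)·k1); k3 = f(x_n + h/2, u_n + (h/2)·k2); k4 = f(x_n + h, u_n + h·k3); u_{n+1} = u_n + (h/6)·(k1 + 2k2 + 2k3 + k4).
x=-1.000000, u=1.640000:
  k1 = f(-1.000000, 1.640000) = -0.472947
  k2 = f(-0.805000, 1.547775) = -0.050655
  k3 = f(-0.805000, 1.630122) = -0.133002
  k4 = f(-0.610000, 1.588129) = 0.182310
  u ← 1.640000 + (0.39/6)·(k1 + 2k2 + 2k3 + k4) = 1.597233
u(-0.61) ≈ 1.5972

1.5972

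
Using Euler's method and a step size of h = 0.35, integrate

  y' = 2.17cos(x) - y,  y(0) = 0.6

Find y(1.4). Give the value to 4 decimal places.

1.3726

Euler: y_{n+1} = y_n + h·f(x_n, y_n).
x=0.000000, y=0.600000: f=1.570000 → y ← 0.600000 + 0.35·1.570000 = 1.149500
x=0.350000, y=1.149500: f=0.888939 → y ← 1.149500 + 0.35·0.888939 = 1.460629
x=0.700000, y=1.460629: f=0.199079 → y ← 1.460629 + 0.35·0.199079 = 1.530306
x=1.050000, y=1.530306: f=-0.450577 → y ← 1.530306 + 0.35·(-0.450577) = 1.372604
y(1.4) ≈ 1.3726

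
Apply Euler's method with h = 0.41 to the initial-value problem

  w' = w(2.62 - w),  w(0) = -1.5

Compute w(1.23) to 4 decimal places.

Euler: w_{n+1} = w_n + h·f(x_n, w_n).
x=0.000000, w=-1.500000: f=-6.180000 → w ← -1.500000 + 0.41·(-6.180000) = -4.033800
x=0.410000, w=-4.033800: f=-26.840098 → w ← -4.033800 + 0.41·(-26.840098) = -15.038240
x=0.820000, w=-15.038240: f=-265.548863 → w ← -15.038240 + 0.41·(-265.548863) = -123.913274
w(1.23) ≈ -123.9133

-123.9133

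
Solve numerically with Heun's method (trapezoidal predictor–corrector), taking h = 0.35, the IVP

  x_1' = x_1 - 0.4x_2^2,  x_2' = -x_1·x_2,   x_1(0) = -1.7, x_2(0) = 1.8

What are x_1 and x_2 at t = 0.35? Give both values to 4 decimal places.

-3.2823, 3.7165

Heun on (x_1,x_2): k1 = f(t_n, state_n); k2 = f(t_n + h, state_n + h·k1); state_{n+1} = state_n + (h/2)·(k1 + k2).
0.000000: (-1.700000, 1.800000)
  k1 = (-2.996000, 3.060000)
  predictor → (-2.748600, 2.871000)
  k2 = (-6.045656, 7.891231)
  → (-3.282290, 3.716465)
(x_1(0.35), x_2(0.35)) ≈ (-3.2823, 3.7165)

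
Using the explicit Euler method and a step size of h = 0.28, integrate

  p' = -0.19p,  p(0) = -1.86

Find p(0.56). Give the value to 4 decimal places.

-1.6674

Euler: p_{n+1} = p_n + h·f(x_n, p_n).
x=0.000000, p=-1.860000: f=0.353400 → p ← -1.860000 + 0.28·0.353400 = -1.761048
x=0.280000, p=-1.761048: f=0.334599 → p ← -1.761048 + 0.28·0.334599 = -1.667360
p(0.56) ≈ -1.6674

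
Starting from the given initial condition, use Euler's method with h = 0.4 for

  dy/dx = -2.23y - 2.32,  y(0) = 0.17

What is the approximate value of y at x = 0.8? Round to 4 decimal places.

-1.0262

Euler: y_{n+1} = y_n + h·f(x_n, y_n).
x=0.000000, y=0.170000: f=-2.699100 → y ← 0.170000 + 0.4·(-2.699100) = -0.909640
x=0.400000, y=-0.909640: f=-0.291503 → y ← -0.909640 + 0.4·(-0.291503) = -1.026241
y(0.8) ≈ -1.0262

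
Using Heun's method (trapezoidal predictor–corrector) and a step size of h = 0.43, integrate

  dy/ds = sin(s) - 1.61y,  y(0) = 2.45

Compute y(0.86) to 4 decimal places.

0.9735

Heun: k1 = f(s_n, y_n); k2 = f(s_n + h, y_n + h·k1); y_{n+1} = y_n + (h/2)·(k1 + k2).
s=0.000000, y=2.450000:
  k1 = f(0.000000, 2.450000) = -3.944500
  k2 = f(0.430000, 0.753865) = -0.796852
  y ← 2.450000 + (0.43/2)·(-3.944500 + (-0.796852)) = 1.430609
s=0.430000, y=1.430609:
  k1 = f(0.430000, 1.430609) = -1.886410
  k2 = f(0.860000, 0.619453) = -0.239477
  y ← 1.430609 + (0.43/2)·(-1.886410 + (-0.239477)) = 0.973544
y(0.86) ≈ 0.9735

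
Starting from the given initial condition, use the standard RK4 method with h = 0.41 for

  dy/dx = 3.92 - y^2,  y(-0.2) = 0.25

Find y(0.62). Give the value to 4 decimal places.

1.8339

RK4: k1 = f(x_n, y_n); k2 = f(x_n + h/2, y_n + (h/2)·k1); k3 = f(x_n + h/2, y_n + (h/2)·k2); k4 = f(x_n + h, y_n + h·k3); y_{n+1} = y_n + (h/6)·(k1 + 2k2 + 2k3 + k4).
x=-0.200000, y=0.250000:
  k1 = f(-0.200000, 0.250000) = 3.857500
  k2 = f(0.005000, 1.040787) = 2.836761
  k3 = f(0.005000, 0.831536) = 3.228548
  k4 = f(0.210000, 1.573705) = 1.443454
  y ← 0.250000 + (0.41/6)·(k1 + 2k2 + 2k3 + k4) = 1.441157
x=0.210000, y=1.441157:
  k1 = f(0.210000, 1.441157) = 1.843065
  k2 = f(0.415000, 1.818986) = 0.611291
  k3 = f(0.415000, 1.566472) = 1.466165
  k4 = f(0.620000, 2.042285) = -0.250929
  y ← 1.441157 + (0.41/6)·(k1 + 2k2 + 2k3 + k4) = 1.833872
y(0.62) ≈ 1.8339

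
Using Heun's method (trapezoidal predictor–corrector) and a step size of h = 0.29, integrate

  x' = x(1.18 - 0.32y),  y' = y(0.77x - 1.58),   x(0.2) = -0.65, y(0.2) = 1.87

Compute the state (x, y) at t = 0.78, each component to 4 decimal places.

-1.0606, 0.5980

Heun on (x,y): k1 = f(t_n, state_n); k2 = f(t_n + h, state_n + h·k1); state_{n+1} = state_n + (h/2)·(k1 + k2).
0.200000: (-0.650000, 1.870000)
  k1 = (-0.378040, -3.890535)
  predictor → (-0.759632, 0.741745)
  k2 = (-0.716060, -1.605816)
  → (-0.808645, 1.073029)
0.490000: (-0.808645, 1.073029)
  k1 = (-0.676537, -2.363514)
  predictor → (-1.004840, 0.387610)
  k2 = (-1.061076, -0.912328)
  → (-1.060598, 0.598032)
(x(0.78), y(0.78)) ≈ (-1.0606, 0.5980)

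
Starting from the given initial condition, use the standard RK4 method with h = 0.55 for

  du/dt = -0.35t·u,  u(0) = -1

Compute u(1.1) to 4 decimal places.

-0.8092

RK4: k1 = f(t_n, u_n); k2 = f(t_n + h/2, u_n + (h/2)·k1); k3 = f(t_n + h/2, u_n + (h/2)·k2); k4 = f(t_n + h, u_n + h·k3); u_{n+1} = u_n + (h/6)·(k1 + 2k2 + 2k3 + k4).
t=0.000000, u=-1.000000:
  k1 = f(0.000000, -1.000000) = 0.000000
  k2 = f(0.275000, -1.000000) = 0.096250
  k3 = f(0.275000, -0.973531) = 0.093702
  k4 = f(0.550000, -0.948464) = 0.182579
  u ← -1.000000 + (0.55/6)·(k1 + 2k2 + 2k3 + k4) = -0.948439
t=0.550000, u=-0.948439:
  k1 = f(0.550000, -0.948439) = 0.182575
  k2 = f(0.825000, -0.898231) = 0.259364
  k3 = f(0.825000, -0.877114) = 0.253267
  k4 = f(1.100000, -0.809142) = 0.311520
  u ← -0.948439 + (0.55/6)·(k1 + 2k2 + 2k3 + k4) = -0.809165
u(1.1) ≈ -0.8092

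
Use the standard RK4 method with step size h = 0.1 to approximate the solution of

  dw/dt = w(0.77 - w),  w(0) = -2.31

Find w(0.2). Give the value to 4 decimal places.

-5.3777

RK4: k1 = f(t_n, w_n); k2 = f(t_n + h/2, w_n + (h/2)·k1); k3 = f(t_n + h/2, w_n + (h/2)·k2); k4 = f(t_n + h, w_n + h·k3); w_{n+1} = w_n + (h/6)·(k1 + 2k2 + 2k3 + k4).
t=0.000000, w=-2.310000:
  k1 = f(0.000000, -2.310000) = -7.114800
  k2 = f(0.050000, -2.665740) = -9.158790
  k3 = f(0.050000, -2.767939) = -9.792802
  k4 = f(0.100000, -3.289280) = -13.352110
  w ← -2.310000 + (0.1/6)·(k1 + 2k2 + 2k3 + k4) = -3.282835
t=0.100000, w=-3.282835:
  k1 = f(0.100000, -3.282835) = -13.304788
  k2 = f(0.150000, -3.948074) = -18.627308
  k3 = f(0.150000, -4.214200) = -21.004418
  k4 = f(0.200000, -5.383277) = -33.124791
  w ← -3.282835 + (0.1/6)·(k1 + 2k2 + 2k3 + k4) = -5.377719
w(0.2) ≈ -5.3777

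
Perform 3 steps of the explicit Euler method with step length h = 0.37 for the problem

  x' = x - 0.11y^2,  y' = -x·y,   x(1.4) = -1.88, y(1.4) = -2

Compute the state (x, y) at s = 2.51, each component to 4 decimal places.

-7.6780, -17.4863

Euler on (x,y): x_{n+1} = x_n + h·x', y_{n+1} = y_n + h·y'.
1.400000: (-1.880000, -2.000000); f=(-2.320000, -3.760000) → (-2.738400, -3.391200)
1.770000: (-2.738400, -3.391200); f=(-4.003426, -9.286462) → (-4.219668, -6.827191)
2.140000: (-4.219668, -6.827191); f=(-9.346827, -28.808477) → (-7.677994, -17.486327)
(x(2.51), y(2.51)) ≈ (-7.6780, -17.4863)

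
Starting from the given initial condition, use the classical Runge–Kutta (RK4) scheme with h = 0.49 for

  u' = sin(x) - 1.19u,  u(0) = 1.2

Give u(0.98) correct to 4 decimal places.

RK4: k1 = f(x_n, u_n); k2 = f(x_n + h/2, u_n + (h/2)·k1); k3 = f(x_n + h/2, u_n + (h/2)·k2); k4 = f(x_n + h, u_n + h·k3); u_{n+1} = u_n + (h/6)·(k1 + 2k2 + 2k3 + k4).
x=0.000000, u=1.200000:
  k1 = f(0.000000, 1.200000) = -1.428000
  k2 = f(0.245000, 0.850140) = -0.769110
  k3 = f(0.245000, 1.011568) = -0.961210
  k4 = f(0.490000, 0.729007) = -0.396893
  u ← 1.200000 + (0.49/6)·(k1 + 2k2 + 2k3 + k4) = 0.768348
x=0.490000, u=0.768348:
  k1 = f(0.490000, 0.768348) = -0.443708
  k2 = f(0.735000, 0.659640) = -0.114384
  k3 = f(0.735000, 0.740324) = -0.210399
  k4 = f(0.980000, 0.665253) = 0.038846
  u ← 0.768348 + (0.49/6)·(k1 + 2k2 + 2k3 + k4) = 0.682237
u(0.98) ≈ 0.6822

0.6822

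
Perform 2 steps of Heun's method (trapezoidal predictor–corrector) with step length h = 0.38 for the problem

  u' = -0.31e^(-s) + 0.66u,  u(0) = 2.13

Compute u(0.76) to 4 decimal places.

Heun: k1 = f(s_n, u_n); k2 = f(s_n + h, u_n + h·k1); u_{n+1} = u_n + (h/2)·(k1 + k2).
s=0.000000, u=2.130000:
  k1 = f(0.000000, 2.130000) = 1.095800
  k2 = f(0.380000, 2.546404) = 1.468630
  u ← 2.130000 + (0.38/2)·(1.095800 + 1.468630) = 2.617242
s=0.380000, u=2.617242:
  k1 = f(0.380000, 2.617242) = 1.515382
  k2 = f(0.760000, 3.193087) = 1.962461
  u ← 2.617242 + (0.38/2)·(1.515382 + 1.962461) = 3.278032
u(0.76) ≈ 3.2780

3.2780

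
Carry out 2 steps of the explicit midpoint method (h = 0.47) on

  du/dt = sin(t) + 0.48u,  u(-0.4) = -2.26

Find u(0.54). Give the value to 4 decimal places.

Midpoint: k1 = f(t_n, u_n); k2 = f(t_n + h/2, u_n + (h/2)·k1); u_{n+1} = u_n + h·k2.
t=-0.400000, u=-2.260000:
  k1 = f(-0.400000, -2.260000) = -1.474218
  k2 = f(-0.165000, -2.606441) = -1.415344
  u ← -2.260000 + 0.47·(-1.415344) = -2.925212
t=0.070000, u=-2.925212:
  k1 = f(0.070000, -2.925212) = -1.334159
  k2 = f(0.305000, -3.238739) = -1.254302
  u ← -2.925212 + 0.47·(-1.254302) = -3.514733
u(0.54) ≈ -3.5147

-3.5147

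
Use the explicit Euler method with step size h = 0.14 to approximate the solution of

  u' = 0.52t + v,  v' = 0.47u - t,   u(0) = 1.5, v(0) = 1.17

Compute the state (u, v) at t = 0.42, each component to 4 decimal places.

Euler on (u,v): u_{n+1} = u_n + h·u', v_{n+1} = v_n + h·v'.
0.000000: (1.500000, 1.170000); f=(1.170000, 0.705000) → (1.663800, 1.268700)
0.140000: (1.663800, 1.268700); f=(1.341500, 0.641986) → (1.851610, 1.358578)
0.280000: (1.851610, 1.358578); f=(1.504178, 0.590257) → (2.062195, 1.441214)
(u(0.42), v(0.42)) ≈ (2.0622, 1.4412)

2.0622, 1.4412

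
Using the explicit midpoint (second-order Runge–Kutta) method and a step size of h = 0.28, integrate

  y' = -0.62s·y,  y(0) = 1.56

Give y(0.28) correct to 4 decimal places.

Midpoint: k1 = f(s_n, y_n); k2 = f(s_n + h/2, y_n + (h/2)·k1); y_{n+1} = y_n + h·k2.
s=0.000000, y=1.560000:
  k1 = f(0.000000, 1.560000) = 0.000000
  k2 = f(0.140000, 1.560000) = -0.135408
  y ← 1.560000 + 0.28·(-0.135408) = 1.522086
y(0.28) ≈ 1.5221

1.5221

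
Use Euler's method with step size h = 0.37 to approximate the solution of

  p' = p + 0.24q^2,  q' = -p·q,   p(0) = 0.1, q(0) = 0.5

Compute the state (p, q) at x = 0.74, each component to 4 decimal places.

0.2387, 0.4531

Euler on (p,q): p_{n+1} = p_n + h·p', q_{n+1} = q_n + h·q'.
0.000000: (0.100000, 0.500000); f=(0.160000, -0.050000) → (0.159200, 0.481500)
0.370000: (0.159200, 0.481500); f=(0.214842, -0.076655) → (0.238692, 0.453138)
(p(0.74), q(0.74)) ≈ (0.2387, 0.4531)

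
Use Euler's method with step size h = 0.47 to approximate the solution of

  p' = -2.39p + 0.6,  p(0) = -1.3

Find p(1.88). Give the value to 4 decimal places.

0.2507

Euler: p_{n+1} = p_n + h·f(x_n, p_n).
x=0.000000, p=-1.300000: f=3.707000 → p ← -1.300000 + 0.47·3.707000 = 0.442290
x=0.470000, p=0.442290: f=-0.457073 → p ← 0.442290 + 0.47·(-0.457073) = 0.227466
x=0.940000, p=0.227466: f=0.056357 → p ← 0.227466 + 0.47·0.056357 = 0.253953
x=1.410000, p=0.253953: f=-0.006949 → p ← 0.253953 + 0.47·(-0.006949) = 0.250688
p(1.88) ≈ 0.2507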